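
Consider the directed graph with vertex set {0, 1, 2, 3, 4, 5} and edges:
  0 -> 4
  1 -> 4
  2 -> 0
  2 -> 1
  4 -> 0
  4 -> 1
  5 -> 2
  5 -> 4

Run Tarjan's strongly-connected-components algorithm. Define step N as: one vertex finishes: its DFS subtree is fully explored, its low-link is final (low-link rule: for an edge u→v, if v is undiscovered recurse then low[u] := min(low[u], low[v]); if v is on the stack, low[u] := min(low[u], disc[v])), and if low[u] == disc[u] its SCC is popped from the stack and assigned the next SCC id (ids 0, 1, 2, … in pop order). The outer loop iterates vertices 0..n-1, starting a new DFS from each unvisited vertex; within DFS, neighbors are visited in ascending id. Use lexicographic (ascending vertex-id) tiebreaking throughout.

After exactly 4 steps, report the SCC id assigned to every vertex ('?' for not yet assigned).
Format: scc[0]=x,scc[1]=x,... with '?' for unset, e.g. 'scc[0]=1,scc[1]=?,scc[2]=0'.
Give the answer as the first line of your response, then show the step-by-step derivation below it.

scc[0]=0,scc[1]=0,scc[2]=1,scc[3]=?,scc[4]=0,scc[5]=?

step 1: low=(low[0]=0,low[1]=1,low[2]=?,low[3]=?,low[4]=0,low[5]=?); scc=(scc[0]=?,scc[1]=?,scc[2]=?,scc[3]=?,scc[4]=?,scc[5]=?)
step 2: low=(low[0]=0,low[1]=1,low[2]=?,low[3]=?,low[4]=0,low[5]=?); scc=(scc[0]=?,scc[1]=?,scc[2]=?,scc[3]=?,scc[4]=?,scc[5]=?)
step 3: low=(low[0]=0,low[1]=1,low[2]=?,low[3]=?,low[4]=0,low[5]=?); scc=(scc[0]=0,scc[1]=0,scc[2]=?,scc[3]=?,scc[4]=0,scc[5]=?)
step 4: low=(low[0]=0,low[1]=1,low[2]=3,low[3]=?,low[4]=0,low[5]=?); scc=(scc[0]=0,scc[1]=0,scc[2]=1,scc[3]=?,scc[4]=0,scc[5]=?)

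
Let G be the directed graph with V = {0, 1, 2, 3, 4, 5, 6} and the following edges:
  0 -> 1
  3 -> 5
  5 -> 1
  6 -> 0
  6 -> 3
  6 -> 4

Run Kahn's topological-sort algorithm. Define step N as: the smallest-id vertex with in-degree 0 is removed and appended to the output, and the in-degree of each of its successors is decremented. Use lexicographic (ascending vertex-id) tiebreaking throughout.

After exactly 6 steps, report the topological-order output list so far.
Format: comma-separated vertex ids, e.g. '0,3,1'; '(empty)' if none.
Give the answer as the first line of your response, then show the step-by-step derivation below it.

2,6,0,3,4,5

step 1: output 2; order=[2]; indeg=(1,2,0,1,1,1,0)
step 2: output 6; order=[2,6]; indeg=(0,2,0,0,0,1,0)
step 3: output 0; order=[2,6,0]; indeg=(0,1,0,0,0,1,0)
step 4: output 3; order=[2,6,0,3]; indeg=(0,1,0,0,0,0,0)
step 5: output 4; order=[2,6,0,3,4]; indeg=(0,1,0,0,0,0,0)
step 6: output 5; order=[2,6,0,3,4,5]; indeg=(0,0,0,0,0,0,0)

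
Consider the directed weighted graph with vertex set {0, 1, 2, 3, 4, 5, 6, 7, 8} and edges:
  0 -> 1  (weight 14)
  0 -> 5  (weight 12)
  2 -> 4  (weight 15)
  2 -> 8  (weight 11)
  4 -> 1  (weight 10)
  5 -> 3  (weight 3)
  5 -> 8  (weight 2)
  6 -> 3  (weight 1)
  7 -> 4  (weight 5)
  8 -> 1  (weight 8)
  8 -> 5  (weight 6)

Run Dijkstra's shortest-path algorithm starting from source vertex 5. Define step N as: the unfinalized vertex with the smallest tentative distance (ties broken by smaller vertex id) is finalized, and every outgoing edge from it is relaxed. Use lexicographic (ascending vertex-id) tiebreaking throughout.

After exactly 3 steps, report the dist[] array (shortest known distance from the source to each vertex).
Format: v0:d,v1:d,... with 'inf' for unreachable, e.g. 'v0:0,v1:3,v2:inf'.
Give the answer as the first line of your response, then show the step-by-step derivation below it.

v0:inf,v1:10,v2:inf,v3:3,v4:inf,v5:0,v6:inf,v7:inf,v8:2

step 1: dist = v0:inf,v1:inf,v2:inf,v3:3,v4:inf,v5:0,v6:inf,v7:inf,v8:2
step 2: dist = v0:inf,v1:10,v2:inf,v3:3,v4:inf,v5:0,v6:inf,v7:inf,v8:2
step 3: dist = v0:inf,v1:10,v2:inf,v3:3,v4:inf,v5:0,v6:inf,v7:inf,v8:2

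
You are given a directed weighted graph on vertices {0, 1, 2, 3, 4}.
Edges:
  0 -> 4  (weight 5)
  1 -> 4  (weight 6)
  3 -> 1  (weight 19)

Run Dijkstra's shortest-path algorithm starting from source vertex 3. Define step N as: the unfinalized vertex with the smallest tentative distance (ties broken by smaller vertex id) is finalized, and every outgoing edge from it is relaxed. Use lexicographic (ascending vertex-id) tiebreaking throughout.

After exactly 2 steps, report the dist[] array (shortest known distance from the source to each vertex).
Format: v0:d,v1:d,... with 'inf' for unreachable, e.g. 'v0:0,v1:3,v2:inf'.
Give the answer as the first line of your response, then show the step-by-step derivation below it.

v0:inf,v1:19,v2:inf,v3:0,v4:25

step 1: dist = v0:inf,v1:19,v2:inf,v3:0,v4:inf
step 2: dist = v0:inf,v1:19,v2:inf,v3:0,v4:25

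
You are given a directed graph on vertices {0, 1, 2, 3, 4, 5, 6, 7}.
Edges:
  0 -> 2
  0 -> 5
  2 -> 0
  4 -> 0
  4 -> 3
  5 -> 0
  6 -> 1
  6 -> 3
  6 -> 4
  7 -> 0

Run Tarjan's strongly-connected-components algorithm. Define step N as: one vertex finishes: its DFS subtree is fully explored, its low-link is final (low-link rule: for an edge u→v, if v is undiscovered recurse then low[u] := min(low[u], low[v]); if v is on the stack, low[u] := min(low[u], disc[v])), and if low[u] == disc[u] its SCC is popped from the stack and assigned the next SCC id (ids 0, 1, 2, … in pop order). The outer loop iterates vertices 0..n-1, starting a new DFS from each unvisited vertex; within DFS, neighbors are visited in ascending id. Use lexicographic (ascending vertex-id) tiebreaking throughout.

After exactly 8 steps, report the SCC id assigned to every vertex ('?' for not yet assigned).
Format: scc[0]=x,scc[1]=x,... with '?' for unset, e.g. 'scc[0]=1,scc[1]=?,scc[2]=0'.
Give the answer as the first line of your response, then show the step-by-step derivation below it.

scc[0]=0,scc[1]=1,scc[2]=0,scc[3]=2,scc[4]=3,scc[5]=0,scc[6]=4,scc[7]=5

step 1: low=(low[0]=0,low[1]=?,low[2]=0,low[3]=?,low[4]=?,low[5]=?,low[6]=?,low[7]=?); scc=(scc[0]=?,scc[1]=?,scc[2]=?,scc[3]=?,scc[4]=?,scc[5]=?,scc[6]=?,scc[7]=?)
step 2: low=(low[0]=0,low[1]=?,low[2]=0,low[3]=?,low[4]=?,low[5]=0,low[6]=?,low[7]=?); scc=(scc[0]=?,scc[1]=?,scc[2]=?,scc[3]=?,scc[4]=?,scc[5]=?,scc[6]=?,scc[7]=?)
step 3: low=(low[0]=0,low[1]=?,low[2]=0,low[3]=?,low[4]=?,low[5]=0,low[6]=?,low[7]=?); scc=(scc[0]=0,scc[1]=?,scc[2]=0,scc[3]=?,scc[4]=?,scc[5]=0,scc[6]=?,scc[7]=?)
step 4: low=(low[0]=0,low[1]=3,low[2]=0,low[3]=?,low[4]=?,low[5]=0,low[6]=?,low[7]=?); scc=(scc[0]=0,scc[1]=1,scc[2]=0,scc[3]=?,scc[4]=?,scc[5]=0,scc[6]=?,scc[7]=?)
step 5: low=(low[0]=0,low[1]=3,low[2]=0,low[3]=4,low[4]=?,low[5]=0,low[6]=?,low[7]=?); scc=(scc[0]=0,scc[1]=1,scc[2]=0,scc[3]=2,scc[4]=?,scc[5]=0,scc[6]=?,scc[7]=?)
step 6: low=(low[0]=0,low[1]=3,low[2]=0,low[3]=4,low[4]=5,low[5]=0,low[6]=?,low[7]=?); scc=(scc[0]=0,scc[1]=1,scc[2]=0,scc[3]=2,scc[4]=3,scc[5]=0,scc[6]=?,scc[7]=?)
step 7: low=(low[0]=0,low[1]=3,low[2]=0,low[3]=4,low[4]=5,low[5]=0,low[6]=6,low[7]=?); scc=(scc[0]=0,scc[1]=1,scc[2]=0,scc[3]=2,scc[4]=3,scc[5]=0,scc[6]=4,scc[7]=?)
step 8: low=(low[0]=0,low[1]=3,low[2]=0,low[3]=4,low[4]=5,low[5]=0,low[6]=6,low[7]=7); scc=(scc[0]=0,scc[1]=1,scc[2]=0,scc[3]=2,scc[4]=3,scc[5]=0,scc[6]=4,scc[7]=5)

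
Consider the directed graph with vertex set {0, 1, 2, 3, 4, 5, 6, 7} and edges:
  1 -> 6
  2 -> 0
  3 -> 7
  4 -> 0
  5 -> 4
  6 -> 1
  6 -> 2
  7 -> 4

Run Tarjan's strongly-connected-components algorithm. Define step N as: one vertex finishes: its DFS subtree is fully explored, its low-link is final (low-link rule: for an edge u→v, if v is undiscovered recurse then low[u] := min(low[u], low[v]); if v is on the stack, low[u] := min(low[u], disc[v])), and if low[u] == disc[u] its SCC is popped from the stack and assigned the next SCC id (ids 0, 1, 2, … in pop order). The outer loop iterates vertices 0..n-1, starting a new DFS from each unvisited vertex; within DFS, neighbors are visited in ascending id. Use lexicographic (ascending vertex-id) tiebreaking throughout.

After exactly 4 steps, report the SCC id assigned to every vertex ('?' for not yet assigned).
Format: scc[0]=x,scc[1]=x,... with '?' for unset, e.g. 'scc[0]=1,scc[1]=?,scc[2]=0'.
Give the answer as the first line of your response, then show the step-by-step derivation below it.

scc[0]=0,scc[1]=2,scc[2]=1,scc[3]=?,scc[4]=?,scc[5]=?,scc[6]=2,scc[7]=?

step 1: low=(low[0]=0,low[1]=?,low[2]=?,low[3]=?,low[4]=?,low[5]=?,low[6]=?,low[7]=?); scc=(scc[0]=0,scc[1]=?,scc[2]=?,scc[3]=?,scc[4]=?,scc[5]=?,scc[6]=?,scc[7]=?)
step 2: low=(low[0]=0,low[1]=1,low[2]=3,low[3]=?,low[4]=?,low[5]=?,low[6]=1,low[7]=?); scc=(scc[0]=0,scc[1]=?,scc[2]=1,scc[3]=?,scc[4]=?,scc[5]=?,scc[6]=?,scc[7]=?)
step 3: low=(low[0]=0,low[1]=1,low[2]=3,low[3]=?,low[4]=?,low[5]=?,low[6]=1,low[7]=?); scc=(scc[0]=0,scc[1]=?,scc[2]=1,scc[3]=?,scc[4]=?,scc[5]=?,scc[6]=?,scc[7]=?)
step 4: low=(low[0]=0,low[1]=1,low[2]=3,low[3]=?,low[4]=?,low[5]=?,low[6]=1,low[7]=?); scc=(scc[0]=0,scc[1]=2,scc[2]=1,scc[3]=?,scc[4]=?,scc[5]=?,scc[6]=2,scc[7]=?)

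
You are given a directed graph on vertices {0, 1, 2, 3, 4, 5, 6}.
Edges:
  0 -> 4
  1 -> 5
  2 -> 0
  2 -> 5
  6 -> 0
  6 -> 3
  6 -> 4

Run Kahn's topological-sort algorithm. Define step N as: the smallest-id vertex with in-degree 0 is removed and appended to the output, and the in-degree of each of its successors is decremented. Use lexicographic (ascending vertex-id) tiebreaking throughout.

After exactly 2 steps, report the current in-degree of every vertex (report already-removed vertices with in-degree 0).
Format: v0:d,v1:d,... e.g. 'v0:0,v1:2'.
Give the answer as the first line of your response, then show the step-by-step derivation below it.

v0:1,v1:0,v2:0,v3:1,v4:2,v5:0,v6:0

step 1: output 1; order=[1]; indeg=(2,0,0,1,2,1,0)
step 2: output 2; order=[1,2]; indeg=(1,0,0,1,2,0,0)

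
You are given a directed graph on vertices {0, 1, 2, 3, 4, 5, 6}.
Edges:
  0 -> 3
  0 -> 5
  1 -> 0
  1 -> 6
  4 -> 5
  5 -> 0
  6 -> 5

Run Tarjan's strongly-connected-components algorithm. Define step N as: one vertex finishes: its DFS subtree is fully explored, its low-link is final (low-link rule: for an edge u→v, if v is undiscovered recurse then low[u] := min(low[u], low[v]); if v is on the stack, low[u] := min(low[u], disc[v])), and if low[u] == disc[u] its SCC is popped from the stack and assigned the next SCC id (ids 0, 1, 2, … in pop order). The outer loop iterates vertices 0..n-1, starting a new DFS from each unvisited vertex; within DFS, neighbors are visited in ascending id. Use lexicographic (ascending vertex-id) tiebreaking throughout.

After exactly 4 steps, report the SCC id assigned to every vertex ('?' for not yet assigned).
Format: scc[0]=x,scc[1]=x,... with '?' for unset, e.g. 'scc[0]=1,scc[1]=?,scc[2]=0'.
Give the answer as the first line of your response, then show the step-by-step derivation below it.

scc[0]=1,scc[1]=?,scc[2]=?,scc[3]=0,scc[4]=?,scc[5]=1,scc[6]=2

step 1: low=(low[0]=0,low[1]=?,low[2]=?,low[3]=1,low[4]=?,low[5]=?,low[6]=?); scc=(scc[0]=?,scc[1]=?,scc[2]=?,scc[3]=0,scc[4]=?,scc[5]=?,scc[6]=?)
step 2: low=(low[0]=0,low[1]=?,low[2]=?,low[3]=1,low[4]=?,low[5]=0,low[6]=?); scc=(scc[0]=?,scc[1]=?,scc[2]=?,scc[3]=0,scc[4]=?,scc[5]=?,scc[6]=?)
step 3: low=(low[0]=0,low[1]=?,low[2]=?,low[3]=1,low[4]=?,low[5]=0,low[6]=?); scc=(scc[0]=1,scc[1]=?,scc[2]=?,scc[3]=0,scc[4]=?,scc[5]=1,scc[6]=?)
step 4: low=(low[0]=0,low[1]=3,low[2]=?,low[3]=1,low[4]=?,low[5]=0,low[6]=4); scc=(scc[0]=1,scc[1]=?,scc[2]=?,scc[3]=0,scc[4]=?,scc[5]=1,scc[6]=2)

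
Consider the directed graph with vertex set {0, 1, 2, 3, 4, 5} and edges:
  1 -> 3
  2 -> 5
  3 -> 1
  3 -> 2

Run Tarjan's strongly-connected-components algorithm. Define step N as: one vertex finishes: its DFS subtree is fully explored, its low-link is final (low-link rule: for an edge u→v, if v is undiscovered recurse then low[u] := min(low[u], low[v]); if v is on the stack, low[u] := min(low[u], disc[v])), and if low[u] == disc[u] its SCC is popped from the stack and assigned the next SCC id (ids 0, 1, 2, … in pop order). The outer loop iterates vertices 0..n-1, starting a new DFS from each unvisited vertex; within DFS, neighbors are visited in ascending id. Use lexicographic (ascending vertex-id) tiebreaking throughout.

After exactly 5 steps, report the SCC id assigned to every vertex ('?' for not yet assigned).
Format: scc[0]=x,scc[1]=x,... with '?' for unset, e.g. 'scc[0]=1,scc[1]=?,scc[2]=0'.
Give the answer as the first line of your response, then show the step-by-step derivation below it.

scc[0]=0,scc[1]=3,scc[2]=2,scc[3]=3,scc[4]=?,scc[5]=1

step 1: low=(low[0]=0,low[1]=?,low[2]=?,low[3]=?,low[4]=?,low[5]=?); scc=(scc[0]=0,scc[1]=?,scc[2]=?,scc[3]=?,scc[4]=?,scc[5]=?)
step 2: low=(low[0]=0,low[1]=1,low[2]=3,low[3]=1,low[4]=?,low[5]=4); scc=(scc[0]=0,scc[1]=?,scc[2]=?,scc[3]=?,scc[4]=?,scc[5]=1)
step 3: low=(low[0]=0,low[1]=1,low[2]=3,low[3]=1,low[4]=?,low[5]=4); scc=(scc[0]=0,scc[1]=?,scc[2]=2,scc[3]=?,scc[4]=?,scc[5]=1)
step 4: low=(low[0]=0,low[1]=1,low[2]=3,low[3]=1,low[4]=?,low[5]=4); scc=(scc[0]=0,scc[1]=?,scc[2]=2,scc[3]=?,scc[4]=?,scc[5]=1)
step 5: low=(low[0]=0,low[1]=1,low[2]=3,low[3]=1,low[4]=?,low[5]=4); scc=(scc[0]=0,scc[1]=3,scc[2]=2,scc[3]=3,scc[4]=?,scc[5]=1)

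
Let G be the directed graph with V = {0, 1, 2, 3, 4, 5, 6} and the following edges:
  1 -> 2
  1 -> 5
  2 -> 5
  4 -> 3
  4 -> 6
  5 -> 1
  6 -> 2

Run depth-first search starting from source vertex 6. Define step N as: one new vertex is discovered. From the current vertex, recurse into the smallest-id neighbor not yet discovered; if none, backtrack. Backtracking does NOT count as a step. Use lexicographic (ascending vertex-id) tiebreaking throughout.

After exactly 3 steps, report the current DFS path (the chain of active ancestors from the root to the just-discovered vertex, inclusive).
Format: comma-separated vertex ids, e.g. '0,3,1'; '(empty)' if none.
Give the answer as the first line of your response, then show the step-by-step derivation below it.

6,2,5

step 1: discover 6; path=6; order=6
step 2: discover 2; path=6>2; order=6,2
step 3: discover 5; path=6>2>5; order=6,2,5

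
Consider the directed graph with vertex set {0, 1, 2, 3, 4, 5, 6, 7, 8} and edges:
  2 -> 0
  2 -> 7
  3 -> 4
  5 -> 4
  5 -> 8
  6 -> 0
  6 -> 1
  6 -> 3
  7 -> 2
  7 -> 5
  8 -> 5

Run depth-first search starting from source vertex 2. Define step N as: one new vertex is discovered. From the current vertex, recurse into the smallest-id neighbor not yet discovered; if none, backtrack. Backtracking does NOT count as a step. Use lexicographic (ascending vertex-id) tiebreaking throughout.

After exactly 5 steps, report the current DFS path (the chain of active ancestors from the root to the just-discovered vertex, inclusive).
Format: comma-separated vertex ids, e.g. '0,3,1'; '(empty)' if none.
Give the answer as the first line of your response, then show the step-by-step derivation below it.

2,7,5,4

step 1: discover 2; path=2; order=2
step 2: discover 0; path=2>0; order=2,0
step 3: discover 7; path=2>7; order=2,0,7
step 4: discover 5; path=2>7>5; order=2,0,7,5
step 5: discover 4; path=2>7>5>4; order=2,0,7,5,4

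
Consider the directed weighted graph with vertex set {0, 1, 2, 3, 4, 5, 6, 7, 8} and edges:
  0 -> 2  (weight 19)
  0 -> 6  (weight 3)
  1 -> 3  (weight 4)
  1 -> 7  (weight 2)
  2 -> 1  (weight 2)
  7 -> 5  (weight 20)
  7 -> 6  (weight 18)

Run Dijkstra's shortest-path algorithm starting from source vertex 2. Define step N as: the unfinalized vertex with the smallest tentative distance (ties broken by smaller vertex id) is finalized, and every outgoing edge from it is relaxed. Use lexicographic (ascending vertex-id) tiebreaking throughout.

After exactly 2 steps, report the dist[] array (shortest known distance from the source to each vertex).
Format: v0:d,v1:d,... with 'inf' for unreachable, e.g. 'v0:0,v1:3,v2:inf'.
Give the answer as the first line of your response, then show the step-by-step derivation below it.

v0:inf,v1:2,v2:0,v3:6,v4:inf,v5:inf,v6:inf,v7:4,v8:inf

step 1: dist = v0:inf,v1:2,v2:0,v3:inf,v4:inf,v5:inf,v6:inf,v7:inf,v8:inf
step 2: dist = v0:inf,v1:2,v2:0,v3:6,v4:inf,v5:inf,v6:inf,v7:4,v8:inf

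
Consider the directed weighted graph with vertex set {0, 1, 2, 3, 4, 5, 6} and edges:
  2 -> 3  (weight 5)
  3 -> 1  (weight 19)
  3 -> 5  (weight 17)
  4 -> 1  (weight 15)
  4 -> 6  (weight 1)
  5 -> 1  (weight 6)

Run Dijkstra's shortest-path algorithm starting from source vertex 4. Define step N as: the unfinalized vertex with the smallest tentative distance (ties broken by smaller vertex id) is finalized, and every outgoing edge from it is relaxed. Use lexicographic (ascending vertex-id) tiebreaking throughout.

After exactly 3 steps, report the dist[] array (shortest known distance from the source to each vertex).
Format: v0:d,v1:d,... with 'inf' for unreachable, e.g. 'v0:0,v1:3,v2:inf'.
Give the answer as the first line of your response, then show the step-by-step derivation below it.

v0:inf,v1:15,v2:inf,v3:inf,v4:0,v5:inf,v6:1

step 1: dist = v0:inf,v1:15,v2:inf,v3:inf,v4:0,v5:inf,v6:1
step 2: dist = v0:inf,v1:15,v2:inf,v3:inf,v4:0,v5:inf,v6:1
step 3: dist = v0:inf,v1:15,v2:inf,v3:inf,v4:0,v5:inf,v6:1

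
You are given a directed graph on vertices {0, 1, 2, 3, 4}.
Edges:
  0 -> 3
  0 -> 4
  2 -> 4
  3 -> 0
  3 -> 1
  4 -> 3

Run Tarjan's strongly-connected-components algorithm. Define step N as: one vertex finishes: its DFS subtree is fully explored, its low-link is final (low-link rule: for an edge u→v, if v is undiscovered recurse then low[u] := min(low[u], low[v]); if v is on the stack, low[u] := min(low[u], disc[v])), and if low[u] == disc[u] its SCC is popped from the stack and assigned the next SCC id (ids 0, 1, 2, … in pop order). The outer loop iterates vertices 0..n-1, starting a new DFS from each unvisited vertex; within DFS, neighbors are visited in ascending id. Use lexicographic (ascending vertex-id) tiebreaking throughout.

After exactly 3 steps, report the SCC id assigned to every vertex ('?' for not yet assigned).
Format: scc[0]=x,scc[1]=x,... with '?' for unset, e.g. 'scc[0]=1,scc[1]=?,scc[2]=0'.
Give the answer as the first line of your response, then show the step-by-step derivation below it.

scc[0]=?,scc[1]=0,scc[2]=?,scc[3]=?,scc[4]=?

step 1: low=(low[0]=0,low[1]=2,low[2]=?,low[3]=0,low[4]=?); scc=(scc[0]=?,scc[1]=0,scc[2]=?,scc[3]=?,scc[4]=?)
step 2: low=(low[0]=0,low[1]=2,low[2]=?,low[3]=0,low[4]=?); scc=(scc[0]=?,scc[1]=0,scc[2]=?,scc[3]=?,scc[4]=?)
step 3: low=(low[0]=0,low[1]=2,low[2]=?,low[3]=0,low[4]=1); scc=(scc[0]=?,scc[1]=0,scc[2]=?,scc[3]=?,scc[4]=?)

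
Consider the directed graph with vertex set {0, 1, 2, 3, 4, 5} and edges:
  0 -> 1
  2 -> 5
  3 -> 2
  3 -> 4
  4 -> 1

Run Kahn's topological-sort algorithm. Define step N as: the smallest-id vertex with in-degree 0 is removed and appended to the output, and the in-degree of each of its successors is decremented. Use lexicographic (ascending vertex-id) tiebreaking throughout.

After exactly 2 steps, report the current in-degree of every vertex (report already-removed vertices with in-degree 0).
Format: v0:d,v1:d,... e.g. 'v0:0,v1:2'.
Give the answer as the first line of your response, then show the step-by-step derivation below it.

v0:0,v1:1,v2:0,v3:0,v4:0,v5:1

step 1: output 0; order=[0]; indeg=(0,1,1,0,1,1)
step 2: output 3; order=[0,3]; indeg=(0,1,0,0,0,1)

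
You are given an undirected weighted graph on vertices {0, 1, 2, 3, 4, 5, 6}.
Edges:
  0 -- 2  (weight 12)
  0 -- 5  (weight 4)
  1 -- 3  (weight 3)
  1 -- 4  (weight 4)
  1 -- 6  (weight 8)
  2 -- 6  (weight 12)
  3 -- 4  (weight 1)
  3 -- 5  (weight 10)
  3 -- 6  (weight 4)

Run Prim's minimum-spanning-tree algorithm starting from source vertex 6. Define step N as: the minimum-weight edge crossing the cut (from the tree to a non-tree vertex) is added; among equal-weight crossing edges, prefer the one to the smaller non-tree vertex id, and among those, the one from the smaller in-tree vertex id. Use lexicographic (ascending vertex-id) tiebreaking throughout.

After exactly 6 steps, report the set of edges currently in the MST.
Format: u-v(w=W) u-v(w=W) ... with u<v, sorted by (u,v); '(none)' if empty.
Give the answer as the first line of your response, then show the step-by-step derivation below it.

0-2(w=12) 0-5(w=4) 1-3(w=3) 3-4(w=1) 3-5(w=10) 3-6(w=4)

step 1: add edge 3-6 (w=4); MST = {3-6(w=4)}
step 2: add edge 3-4 (w=1); MST = {3-4(w=1) 3-6(w=4)}
step 3: add edge 1-3 (w=3); MST = {1-3(w=3) 3-4(w=1) 3-6(w=4)}
step 4: add edge 3-5 (w=10); MST = {1-3(w=3) 3-4(w=1) 3-5(w=10) 3-6(w=4)}
step 5: add edge 0-5 (w=4); MST = {0-5(w=4) 1-3(w=3) 3-4(w=1) 3-5(w=10) 3-6(w=4)}
step 6: add edge 0-2 (w=12); MST = {0-2(w=12) 0-5(w=4) 1-3(w=3) 3-4(w=1) 3-5(w=10) 3-6(w=4)}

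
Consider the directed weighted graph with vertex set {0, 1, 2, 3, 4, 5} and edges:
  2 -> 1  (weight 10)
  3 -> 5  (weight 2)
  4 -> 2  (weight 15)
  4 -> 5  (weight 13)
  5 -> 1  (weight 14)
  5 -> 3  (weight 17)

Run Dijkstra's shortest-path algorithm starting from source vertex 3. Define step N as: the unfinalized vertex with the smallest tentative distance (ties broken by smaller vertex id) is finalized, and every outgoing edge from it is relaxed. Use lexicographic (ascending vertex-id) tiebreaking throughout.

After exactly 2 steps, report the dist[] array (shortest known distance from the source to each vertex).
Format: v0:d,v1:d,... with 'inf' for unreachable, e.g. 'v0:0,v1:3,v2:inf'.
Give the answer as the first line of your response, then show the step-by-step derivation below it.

v0:inf,v1:16,v2:inf,v3:0,v4:inf,v5:2

step 1: dist = v0:inf,v1:inf,v2:inf,v3:0,v4:inf,v5:2
step 2: dist = v0:inf,v1:16,v2:inf,v3:0,v4:inf,v5:2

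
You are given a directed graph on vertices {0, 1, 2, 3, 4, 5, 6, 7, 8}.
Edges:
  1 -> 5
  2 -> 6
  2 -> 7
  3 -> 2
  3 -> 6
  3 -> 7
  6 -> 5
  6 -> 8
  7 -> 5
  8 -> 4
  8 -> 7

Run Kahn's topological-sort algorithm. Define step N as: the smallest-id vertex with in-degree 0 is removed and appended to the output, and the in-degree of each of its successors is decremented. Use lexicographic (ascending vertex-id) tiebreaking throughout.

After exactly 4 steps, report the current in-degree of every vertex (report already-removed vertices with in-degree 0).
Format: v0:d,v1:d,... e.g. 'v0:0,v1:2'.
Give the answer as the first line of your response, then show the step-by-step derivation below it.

v0:0,v1:0,v2:0,v3:0,v4:1,v5:2,v6:0,v7:1,v8:1

step 1: output 0; order=[0]; indeg=(0,0,1,0,1,3,2,3,1)
step 2: output 1; order=[0,1]; indeg=(0,0,1,0,1,2,2,3,1)
step 3: output 3; order=[0,1,3]; indeg=(0,0,0,0,1,2,1,2,1)
step 4: output 2; order=[0,1,3,2]; indeg=(0,0,0,0,1,2,0,1,1)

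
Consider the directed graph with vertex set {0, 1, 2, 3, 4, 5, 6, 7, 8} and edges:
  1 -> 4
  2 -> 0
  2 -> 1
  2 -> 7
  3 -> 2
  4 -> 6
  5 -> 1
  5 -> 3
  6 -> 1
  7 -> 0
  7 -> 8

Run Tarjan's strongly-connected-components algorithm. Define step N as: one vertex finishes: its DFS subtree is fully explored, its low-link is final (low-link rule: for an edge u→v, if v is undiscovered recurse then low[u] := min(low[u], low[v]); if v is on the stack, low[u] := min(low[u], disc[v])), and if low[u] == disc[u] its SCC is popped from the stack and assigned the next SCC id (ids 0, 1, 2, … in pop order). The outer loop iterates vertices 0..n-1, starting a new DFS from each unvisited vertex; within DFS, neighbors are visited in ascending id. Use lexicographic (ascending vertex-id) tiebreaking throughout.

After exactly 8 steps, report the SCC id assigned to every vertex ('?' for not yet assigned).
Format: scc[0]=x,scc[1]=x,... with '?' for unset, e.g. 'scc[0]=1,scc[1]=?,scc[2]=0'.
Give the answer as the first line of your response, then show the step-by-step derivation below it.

scc[0]=0,scc[1]=1,scc[2]=4,scc[3]=5,scc[4]=1,scc[5]=?,scc[6]=1,scc[7]=3,scc[8]=2

step 1: low=(low[0]=0,low[1]=?,low[2]=?,low[3]=?,low[4]=?,low[5]=?,low[6]=?,low[7]=?,low[8]=?); scc=(scc[0]=0,scc[1]=?,scc[2]=?,scc[3]=?,scc[4]=?,scc[5]=?,scc[6]=?,scc[7]=?,scc[8]=?)
step 2: low=(low[0]=0,low[1]=1,low[2]=?,low[3]=?,low[4]=2,low[5]=?,low[6]=1,low[7]=?,low[8]=?); scc=(scc[0]=0,scc[1]=?,scc[2]=?,scc[3]=?,scc[4]=?,scc[5]=?,scc[6]=?,scc[7]=?,scc[8]=?)
step 3: low=(low[0]=0,low[1]=1,low[2]=?,low[3]=?,low[4]=1,low[5]=?,low[6]=1,low[7]=?,low[8]=?); scc=(scc[0]=0,scc[1]=?,scc[2]=?,scc[3]=?,scc[4]=?,scc[5]=?,scc[6]=?,scc[7]=?,scc[8]=?)
step 4: low=(low[0]=0,low[1]=1,low[2]=?,low[3]=?,low[4]=1,low[5]=?,low[6]=1,low[7]=?,low[8]=?); scc=(scc[0]=0,scc[1]=1,scc[2]=?,scc[3]=?,scc[4]=1,scc[5]=?,scc[6]=1,scc[7]=?,scc[8]=?)
step 5: low=(low[0]=0,low[1]=1,low[2]=4,low[3]=?,low[4]=1,low[5]=?,low[6]=1,low[7]=5,low[8]=6); scc=(scc[0]=0,scc[1]=1,scc[2]=?,scc[3]=?,scc[4]=1,scc[5]=?,scc[6]=1,scc[7]=?,scc[8]=2)
step 6: low=(low[0]=0,low[1]=1,low[2]=4,low[3]=?,low[4]=1,low[5]=?,low[6]=1,low[7]=5,low[8]=6); scc=(scc[0]=0,scc[1]=1,scc[2]=?,scc[3]=?,scc[4]=1,scc[5]=?,scc[6]=1,scc[7]=3,scc[8]=2)
step 7: low=(low[0]=0,low[1]=1,low[2]=4,low[3]=?,low[4]=1,low[5]=?,low[6]=1,low[7]=5,low[8]=6); scc=(scc[0]=0,scc[1]=1,scc[2]=4,scc[3]=?,scc[4]=1,scc[5]=?,scc[6]=1,scc[7]=3,scc[8]=2)
step 8: low=(low[0]=0,low[1]=1,low[2]=4,low[3]=7,low[4]=1,low[5]=?,low[6]=1,low[7]=5,low[8]=6); scc=(scc[0]=0,scc[1]=1,scc[2]=4,scc[3]=5,scc[4]=1,scc[5]=?,scc[6]=1,scc[7]=3,scc[8]=2)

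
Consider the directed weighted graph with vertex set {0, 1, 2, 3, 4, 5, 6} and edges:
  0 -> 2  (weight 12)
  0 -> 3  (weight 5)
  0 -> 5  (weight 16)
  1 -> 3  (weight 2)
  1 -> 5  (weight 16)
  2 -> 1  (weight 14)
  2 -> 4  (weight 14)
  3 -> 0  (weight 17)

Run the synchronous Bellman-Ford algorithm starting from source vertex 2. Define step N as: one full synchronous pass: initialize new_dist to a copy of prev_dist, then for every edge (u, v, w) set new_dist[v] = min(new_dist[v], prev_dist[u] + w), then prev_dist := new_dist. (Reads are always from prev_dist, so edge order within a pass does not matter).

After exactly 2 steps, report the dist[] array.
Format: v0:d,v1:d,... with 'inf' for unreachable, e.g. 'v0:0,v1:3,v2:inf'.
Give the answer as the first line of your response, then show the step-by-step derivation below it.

v0:inf,v1:14,v2:0,v3:16,v4:14,v5:30,v6:inf

step 1: dist = v0:inf,v1:14,v2:0,v3:inf,v4:14,v5:inf,v6:inf
step 2: dist = v0:inf,v1:14,v2:0,v3:16,v4:14,v5:30,v6:inf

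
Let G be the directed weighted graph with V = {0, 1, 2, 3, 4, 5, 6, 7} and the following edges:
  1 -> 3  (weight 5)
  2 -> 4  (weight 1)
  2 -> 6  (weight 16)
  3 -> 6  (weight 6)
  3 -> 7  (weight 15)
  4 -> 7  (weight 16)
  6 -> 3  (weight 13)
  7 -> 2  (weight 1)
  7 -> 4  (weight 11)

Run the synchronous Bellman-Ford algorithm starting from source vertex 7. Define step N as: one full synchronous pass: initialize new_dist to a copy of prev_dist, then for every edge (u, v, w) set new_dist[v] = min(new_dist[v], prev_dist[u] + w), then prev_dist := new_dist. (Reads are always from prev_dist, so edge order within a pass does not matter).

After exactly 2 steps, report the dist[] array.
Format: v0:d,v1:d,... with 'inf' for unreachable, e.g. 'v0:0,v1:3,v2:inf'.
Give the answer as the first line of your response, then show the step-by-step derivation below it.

v0:inf,v1:inf,v2:1,v3:inf,v4:2,v5:inf,v6:17,v7:0

step 1: dist = v0:inf,v1:inf,v2:1,v3:inf,v4:11,v5:inf,v6:inf,v7:0
step 2: dist = v0:inf,v1:inf,v2:1,v3:inf,v4:2,v5:inf,v6:17,v7:0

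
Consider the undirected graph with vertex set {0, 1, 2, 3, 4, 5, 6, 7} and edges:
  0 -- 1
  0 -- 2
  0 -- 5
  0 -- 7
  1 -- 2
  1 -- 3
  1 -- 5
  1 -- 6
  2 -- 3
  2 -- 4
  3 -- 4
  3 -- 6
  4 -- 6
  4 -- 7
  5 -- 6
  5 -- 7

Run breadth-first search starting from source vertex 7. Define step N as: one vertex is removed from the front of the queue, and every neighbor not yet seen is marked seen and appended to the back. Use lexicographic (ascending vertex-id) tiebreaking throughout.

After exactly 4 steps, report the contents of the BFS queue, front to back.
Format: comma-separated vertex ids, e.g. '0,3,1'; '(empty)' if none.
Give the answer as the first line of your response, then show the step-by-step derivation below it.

1,2,3,6

step 1: dequeue 7; queue=[0,4,5]; order=7
step 2: dequeue 0; queue=[4,5,1,2]; order=7,0
step 3: dequeue 4; queue=[5,1,2,3,6]; order=7,0,4
step 4: dequeue 5; queue=[1,2,3,6]; order=7,0,4,5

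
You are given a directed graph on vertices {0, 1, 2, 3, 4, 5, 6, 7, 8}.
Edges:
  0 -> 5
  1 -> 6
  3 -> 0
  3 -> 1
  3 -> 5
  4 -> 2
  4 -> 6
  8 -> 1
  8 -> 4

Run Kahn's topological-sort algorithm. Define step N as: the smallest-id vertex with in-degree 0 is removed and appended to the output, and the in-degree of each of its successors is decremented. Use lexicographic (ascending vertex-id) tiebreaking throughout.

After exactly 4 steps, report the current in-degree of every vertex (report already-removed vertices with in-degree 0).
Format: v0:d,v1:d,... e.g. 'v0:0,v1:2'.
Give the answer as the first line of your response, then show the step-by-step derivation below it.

v0:0,v1:1,v2:1,v3:0,v4:1,v5:0,v6:2,v7:0,v8:0

step 1: output 3; order=[3]; indeg=(0,1,1,0,1,1,2,0,0)
step 2: output 0; order=[3,0]; indeg=(0,1,1,0,1,0,2,0,0)
step 3: output 5; order=[3,0,5]; indeg=(0,1,1,0,1,0,2,0,0)
step 4: output 7; order=[3,0,5,7]; indeg=(0,1,1,0,1,0,2,0,0)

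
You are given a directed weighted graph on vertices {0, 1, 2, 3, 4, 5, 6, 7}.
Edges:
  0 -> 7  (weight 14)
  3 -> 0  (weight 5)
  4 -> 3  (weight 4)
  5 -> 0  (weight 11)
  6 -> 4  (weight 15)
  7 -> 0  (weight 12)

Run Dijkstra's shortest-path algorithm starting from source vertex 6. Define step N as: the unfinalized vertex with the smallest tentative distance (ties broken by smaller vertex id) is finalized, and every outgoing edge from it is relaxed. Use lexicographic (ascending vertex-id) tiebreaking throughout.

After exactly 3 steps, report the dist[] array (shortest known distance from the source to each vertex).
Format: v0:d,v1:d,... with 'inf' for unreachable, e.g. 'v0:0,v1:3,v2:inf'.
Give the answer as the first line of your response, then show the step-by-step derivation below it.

v0:24,v1:inf,v2:inf,v3:19,v4:15,v5:inf,v6:0,v7:inf

step 1: dist = v0:inf,v1:inf,v2:inf,v3:inf,v4:15,v5:inf,v6:0,v7:inf
step 2: dist = v0:inf,v1:inf,v2:inf,v3:19,v4:15,v5:inf,v6:0,v7:inf
step 3: dist = v0:24,v1:inf,v2:inf,v3:19,v4:15,v5:inf,v6:0,v7:inf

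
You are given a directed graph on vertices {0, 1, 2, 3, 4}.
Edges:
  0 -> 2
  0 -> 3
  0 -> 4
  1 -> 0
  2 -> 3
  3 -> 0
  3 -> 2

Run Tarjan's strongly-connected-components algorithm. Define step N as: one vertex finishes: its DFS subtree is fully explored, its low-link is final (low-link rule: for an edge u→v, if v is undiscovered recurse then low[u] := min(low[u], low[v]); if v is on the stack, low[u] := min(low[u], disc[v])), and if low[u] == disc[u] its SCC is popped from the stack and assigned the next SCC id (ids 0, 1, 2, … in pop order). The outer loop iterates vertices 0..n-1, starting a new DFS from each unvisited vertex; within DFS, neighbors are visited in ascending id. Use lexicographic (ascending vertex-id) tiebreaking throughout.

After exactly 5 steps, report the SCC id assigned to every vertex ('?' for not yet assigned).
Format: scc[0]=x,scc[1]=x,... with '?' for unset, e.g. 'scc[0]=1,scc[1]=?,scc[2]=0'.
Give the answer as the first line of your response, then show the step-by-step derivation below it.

scc[0]=1,scc[1]=2,scc[2]=1,scc[3]=1,scc[4]=0

step 1: low=(low[0]=0,low[1]=?,low[2]=1,low[3]=0,low[4]=?); scc=(scc[0]=?,scc[1]=?,scc[2]=?,scc[3]=?,scc[4]=?)
step 2: low=(low[0]=0,low[1]=?,low[2]=0,low[3]=0,low[4]=?); scc=(scc[0]=?,scc[1]=?,scc[2]=?,scc[3]=?,scc[4]=?)
step 3: low=(low[0]=0,low[1]=?,low[2]=0,low[3]=0,low[4]=3); scc=(scc[0]=?,scc[1]=?,scc[2]=?,scc[3]=?,scc[4]=0)
step 4: low=(low[0]=0,low[1]=?,low[2]=0,low[3]=0,low[4]=3); scc=(scc[0]=1,scc[1]=?,scc[2]=1,scc[3]=1,scc[4]=0)
step 5: low=(low[0]=0,low[1]=4,low[2]=0,low[3]=0,low[4]=3); scc=(scc[0]=1,scc[1]=2,scc[2]=1,scc[3]=1,scc[4]=0)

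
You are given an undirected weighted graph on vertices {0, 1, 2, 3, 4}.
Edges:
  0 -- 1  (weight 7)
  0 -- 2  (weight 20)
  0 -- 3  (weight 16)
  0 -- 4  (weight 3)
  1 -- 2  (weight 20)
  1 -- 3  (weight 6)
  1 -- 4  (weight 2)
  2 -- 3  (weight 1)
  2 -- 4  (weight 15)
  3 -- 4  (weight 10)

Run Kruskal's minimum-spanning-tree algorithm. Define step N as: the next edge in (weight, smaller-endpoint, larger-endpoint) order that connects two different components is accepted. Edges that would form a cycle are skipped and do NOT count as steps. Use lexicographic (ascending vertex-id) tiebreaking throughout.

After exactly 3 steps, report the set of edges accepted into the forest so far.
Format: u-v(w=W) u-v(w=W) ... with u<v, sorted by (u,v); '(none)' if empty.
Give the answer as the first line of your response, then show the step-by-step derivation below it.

0-4(w=3) 1-4(w=2) 2-3(w=1)

step 1: add edge 2-3 (w=1); MST = {2-3(w=1)}
step 2: add edge 1-4 (w=2); MST = {1-4(w=2) 2-3(w=1)}
step 3: add edge 0-4 (w=3); MST = {0-4(w=3) 1-4(w=2) 2-3(w=1)}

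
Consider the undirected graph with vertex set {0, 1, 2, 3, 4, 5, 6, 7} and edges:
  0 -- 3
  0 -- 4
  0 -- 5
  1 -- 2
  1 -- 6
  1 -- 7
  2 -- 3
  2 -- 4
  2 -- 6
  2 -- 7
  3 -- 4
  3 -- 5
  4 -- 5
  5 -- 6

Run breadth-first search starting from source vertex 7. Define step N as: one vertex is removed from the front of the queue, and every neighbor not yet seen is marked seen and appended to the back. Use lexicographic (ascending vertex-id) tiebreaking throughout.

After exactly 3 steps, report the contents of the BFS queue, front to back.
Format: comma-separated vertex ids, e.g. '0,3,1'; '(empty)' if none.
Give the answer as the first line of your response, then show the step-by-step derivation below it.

6,3,4

step 1: dequeue 7; queue=[1,2]; order=7
step 2: dequeue 1; queue=[2,6]; order=7,1
step 3: dequeue 2; queue=[6,3,4]; order=7,1,2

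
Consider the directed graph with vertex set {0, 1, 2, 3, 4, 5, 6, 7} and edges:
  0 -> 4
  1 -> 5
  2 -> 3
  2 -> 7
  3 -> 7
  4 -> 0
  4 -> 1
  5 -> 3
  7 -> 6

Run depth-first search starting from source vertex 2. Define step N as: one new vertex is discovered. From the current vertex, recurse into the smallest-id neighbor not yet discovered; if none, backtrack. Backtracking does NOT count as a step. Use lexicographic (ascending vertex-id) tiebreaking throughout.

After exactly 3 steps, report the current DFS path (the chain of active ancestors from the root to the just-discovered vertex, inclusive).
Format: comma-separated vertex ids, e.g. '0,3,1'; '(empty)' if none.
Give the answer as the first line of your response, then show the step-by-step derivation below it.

2,3,7

step 1: discover 2; path=2; order=2
step 2: discover 3; path=2>3; order=2,3
step 3: discover 7; path=2>3>7; order=2,3,7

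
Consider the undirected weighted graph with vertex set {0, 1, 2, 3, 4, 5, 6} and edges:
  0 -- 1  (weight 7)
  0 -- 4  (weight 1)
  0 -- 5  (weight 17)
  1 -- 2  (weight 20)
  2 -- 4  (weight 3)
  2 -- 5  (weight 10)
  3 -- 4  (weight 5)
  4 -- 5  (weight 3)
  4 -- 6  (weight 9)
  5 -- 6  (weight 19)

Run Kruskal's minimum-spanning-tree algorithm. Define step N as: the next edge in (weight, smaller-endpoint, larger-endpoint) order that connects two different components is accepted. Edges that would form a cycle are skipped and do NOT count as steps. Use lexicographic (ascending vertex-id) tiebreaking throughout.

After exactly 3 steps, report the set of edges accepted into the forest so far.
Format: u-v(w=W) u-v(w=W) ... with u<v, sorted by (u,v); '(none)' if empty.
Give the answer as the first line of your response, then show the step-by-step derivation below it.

0-4(w=1) 2-4(w=3) 4-5(w=3)

step 1: add edge 0-4 (w=1); MST = {0-4(w=1)}
step 2: add edge 2-4 (w=3); MST = {0-4(w=1) 2-4(w=3)}
step 3: add edge 4-5 (w=3); MST = {0-4(w=1) 2-4(w=3) 4-5(w=3)}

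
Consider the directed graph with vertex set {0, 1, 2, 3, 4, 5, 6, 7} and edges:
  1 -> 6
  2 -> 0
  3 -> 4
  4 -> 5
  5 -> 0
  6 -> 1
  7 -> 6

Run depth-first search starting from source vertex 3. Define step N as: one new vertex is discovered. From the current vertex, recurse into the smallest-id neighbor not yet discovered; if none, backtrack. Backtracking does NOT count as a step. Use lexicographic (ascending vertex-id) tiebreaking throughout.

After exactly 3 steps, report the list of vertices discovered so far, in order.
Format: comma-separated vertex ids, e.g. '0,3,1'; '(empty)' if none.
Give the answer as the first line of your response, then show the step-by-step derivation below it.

3,4,5

step 1: discover 3; path=3; order=3
step 2: discover 4; path=3>4; order=3,4
step 3: discover 5; path=3>4>5; order=3,4,5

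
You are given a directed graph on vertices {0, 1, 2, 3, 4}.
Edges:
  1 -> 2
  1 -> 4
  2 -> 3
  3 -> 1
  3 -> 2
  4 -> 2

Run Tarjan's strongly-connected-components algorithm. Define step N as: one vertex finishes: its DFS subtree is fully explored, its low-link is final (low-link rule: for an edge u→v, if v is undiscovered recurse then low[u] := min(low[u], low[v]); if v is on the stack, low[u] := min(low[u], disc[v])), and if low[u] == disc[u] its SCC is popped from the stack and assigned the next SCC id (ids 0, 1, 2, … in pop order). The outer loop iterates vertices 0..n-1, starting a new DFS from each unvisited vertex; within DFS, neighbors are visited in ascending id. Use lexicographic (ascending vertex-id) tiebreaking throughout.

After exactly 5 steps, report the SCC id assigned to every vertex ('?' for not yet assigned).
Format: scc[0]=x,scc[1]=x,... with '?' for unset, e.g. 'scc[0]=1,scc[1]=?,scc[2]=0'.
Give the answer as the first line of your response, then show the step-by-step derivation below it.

scc[0]=0,scc[1]=1,scc[2]=1,scc[3]=1,scc[4]=1

step 1: low=(low[0]=0,low[1]=?,low[2]=?,low[3]=?,low[4]=?); scc=(scc[0]=0,scc[1]=?,scc[2]=?,scc[3]=?,scc[4]=?)
step 2: low=(low[0]=0,low[1]=1,low[2]=2,low[3]=1,low[4]=?); scc=(scc[0]=0,scc[1]=?,scc[2]=?,scc[3]=?,scc[4]=?)
step 3: low=(low[0]=0,low[1]=1,low[2]=1,low[3]=1,low[4]=?); scc=(scc[0]=0,scc[1]=?,scc[2]=?,scc[3]=?,scc[4]=?)
step 4: low=(low[0]=0,low[1]=1,low[2]=1,low[3]=1,low[4]=2); scc=(scc[0]=0,scc[1]=?,scc[2]=?,scc[3]=?,scc[4]=?)
step 5: low=(low[0]=0,low[1]=1,low[2]=1,low[3]=1,low[4]=2); scc=(scc[0]=0,scc[1]=1,scc[2]=1,scc[3]=1,scc[4]=1)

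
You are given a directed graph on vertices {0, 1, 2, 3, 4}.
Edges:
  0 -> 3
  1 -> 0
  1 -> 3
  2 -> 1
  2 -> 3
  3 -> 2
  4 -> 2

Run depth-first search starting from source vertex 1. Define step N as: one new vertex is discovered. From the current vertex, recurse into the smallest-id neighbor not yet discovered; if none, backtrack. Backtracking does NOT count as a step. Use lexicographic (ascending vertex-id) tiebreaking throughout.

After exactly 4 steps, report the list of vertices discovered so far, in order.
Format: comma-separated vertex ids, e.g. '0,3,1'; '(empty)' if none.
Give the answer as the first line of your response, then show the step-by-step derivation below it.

1,0,3,2

step 1: discover 1; path=1; order=1
step 2: discover 0; path=1>0; order=1,0
step 3: discover 3; path=1>0>3; order=1,0,3
step 4: discover 2; path=1>0>3>2; order=1,0,3,2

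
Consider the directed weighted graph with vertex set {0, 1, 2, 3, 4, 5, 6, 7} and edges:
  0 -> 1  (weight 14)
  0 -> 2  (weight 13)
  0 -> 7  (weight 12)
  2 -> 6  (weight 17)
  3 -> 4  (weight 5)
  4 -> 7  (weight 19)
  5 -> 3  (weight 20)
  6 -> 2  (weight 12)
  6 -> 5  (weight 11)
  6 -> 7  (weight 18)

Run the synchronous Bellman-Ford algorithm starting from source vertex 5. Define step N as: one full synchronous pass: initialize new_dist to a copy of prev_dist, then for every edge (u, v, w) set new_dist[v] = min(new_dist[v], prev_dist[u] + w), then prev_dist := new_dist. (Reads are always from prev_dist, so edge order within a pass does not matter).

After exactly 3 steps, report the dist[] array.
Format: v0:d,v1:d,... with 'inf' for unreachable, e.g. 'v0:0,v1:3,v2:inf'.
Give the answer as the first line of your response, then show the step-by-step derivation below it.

v0:inf,v1:inf,v2:inf,v3:20,v4:25,v5:0,v6:inf,v7:44

step 1: dist = v0:inf,v1:inf,v2:inf,v3:20,v4:inf,v5:0,v6:inf,v7:inf
step 2: dist = v0:inf,v1:inf,v2:inf,v3:20,v4:25,v5:0,v6:inf,v7:inf
step 3: dist = v0:inf,v1:inf,v2:inf,v3:20,v4:25,v5:0,v6:inf,v7:44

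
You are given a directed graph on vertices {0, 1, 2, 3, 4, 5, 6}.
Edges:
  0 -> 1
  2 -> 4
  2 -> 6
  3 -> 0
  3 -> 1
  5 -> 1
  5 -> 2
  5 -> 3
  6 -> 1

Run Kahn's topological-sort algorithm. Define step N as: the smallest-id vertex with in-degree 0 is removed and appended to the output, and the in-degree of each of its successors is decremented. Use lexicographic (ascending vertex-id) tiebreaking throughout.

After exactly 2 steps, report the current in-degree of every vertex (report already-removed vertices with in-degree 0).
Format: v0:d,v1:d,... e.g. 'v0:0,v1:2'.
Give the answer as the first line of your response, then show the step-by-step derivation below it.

v0:1,v1:3,v2:0,v3:0,v4:0,v5:0,v6:0

step 1: output 5; order=[5]; indeg=(1,3,0,0,1,0,1)
step 2: output 2; order=[5,2]; indeg=(1,3,0,0,0,0,0)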